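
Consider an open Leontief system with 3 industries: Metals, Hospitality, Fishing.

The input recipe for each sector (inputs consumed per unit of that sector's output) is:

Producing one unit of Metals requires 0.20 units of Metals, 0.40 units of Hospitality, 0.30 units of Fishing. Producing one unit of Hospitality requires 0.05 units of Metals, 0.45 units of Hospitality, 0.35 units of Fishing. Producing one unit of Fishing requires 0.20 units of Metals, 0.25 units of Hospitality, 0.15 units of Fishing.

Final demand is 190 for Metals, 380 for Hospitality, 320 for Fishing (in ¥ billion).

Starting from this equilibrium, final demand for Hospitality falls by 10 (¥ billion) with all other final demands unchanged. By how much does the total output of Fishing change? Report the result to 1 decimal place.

Δx_F = -13.3

I − A =
  [   0.80    -0.05    -0.20]
  [  -0.40     0.55    -0.25]
  [  -0.30    -0.35     0.85]
Cofactors of I−A, C_ij = (−1)^(i+j)·(minor ij) (rows/columns in the sector order above):
  C_11 = (0.55)(0.85) − (-0.25)(-0.35) = 0.3800
  C_12 = −[(-0.40)(0.85) − (-0.25)(-0.30)] = 0.4150
  C_13 = (-0.40)(-0.35) − (0.55)(-0.30) = 0.3050
  C_21 = −[(-0.05)(0.85) − (-0.20)(-0.35)] = 0.1125
  C_22 = (0.80)(0.85) − (-0.20)(-0.30) = 0.6200
  C_23 = −[(0.80)(-0.35) − (-0.05)(-0.30)] = 0.2950
  C_31 = (-0.05)(-0.25) − (-0.20)(0.55) = 0.1225
  C_32 = −[(0.80)(-0.25) − (-0.20)(-0.40)] = 0.2800
  C_33 = (0.80)(0.55) − (-0.05)(-0.40) = 0.4200
det(I−A) = Σ_j (I−A)_1j·C_1j = (0.80)(0.3800) + (-0.05)(0.4150) + (-0.20)(0.3050) = 0.22225
adj(I−A) = Cᵀ =
  [ 0.3800   0.1125   0.1225]
  [ 0.4150   0.6200   0.2800]
  [ 0.3050   0.2950   0.4200]
(I − A)⁻¹ = adj(I−A) / det(I−A) ≈
  [   1.7098     0.5062     0.5512]
  [   1.8673     2.7897     1.2598]
  [   1.3723     1.3273     1.8898]
Δx = (I − A)⁻¹ Δd with Δd having -10 in the Hospitality component and 0 elsewhere.
So Δx_F = L_FH · (-10), where L_FH = adj(I−A)_FH / det(I−A) = 0.2950 / 0.22225.
Δx_F = 0.2950 × (-10) / 0.22225 = -2.95 / 0.22225 ≈ -13.3.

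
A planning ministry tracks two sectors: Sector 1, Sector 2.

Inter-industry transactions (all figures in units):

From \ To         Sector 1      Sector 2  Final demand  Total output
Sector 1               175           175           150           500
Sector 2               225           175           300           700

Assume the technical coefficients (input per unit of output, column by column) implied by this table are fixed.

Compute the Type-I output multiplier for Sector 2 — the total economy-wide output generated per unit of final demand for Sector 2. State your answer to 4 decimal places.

Technical coefficients a_ij = z_ij / X_j:
  a_11 = 175/500 = 0.35, a_21 = 225/500 = 0.45
  a_12 = 175/700 = 0.25, a_22 = 175/700 = 0.25
I − A =
  [   0.65    -0.25]
  [  -0.45     0.75]
det(I−A) = (0.65)(0.75) − (-0.25)(-0.45) = 0.3750
adj(I−A) = [[0.75, 0.25], [0.45, 0.65]]
(I − A)⁻¹ = adj(I−A) / det(I−A) ≈
  [   2.00000     0.66667]
  [   1.20000     1.73333]
The output multiplier for sector j is the column-j sum of the Leontief inverse (I − A)⁻¹ = adj(I−A) / det(I−A).
Column 2 of adj(I−A): (0.25, 0.65); det(I−A) = 0.3750.
m_2 = (0.25 + 0.65) / 0.3750 = 0.90 / 0.3750 = 2.4000.

m_2 = 2.4000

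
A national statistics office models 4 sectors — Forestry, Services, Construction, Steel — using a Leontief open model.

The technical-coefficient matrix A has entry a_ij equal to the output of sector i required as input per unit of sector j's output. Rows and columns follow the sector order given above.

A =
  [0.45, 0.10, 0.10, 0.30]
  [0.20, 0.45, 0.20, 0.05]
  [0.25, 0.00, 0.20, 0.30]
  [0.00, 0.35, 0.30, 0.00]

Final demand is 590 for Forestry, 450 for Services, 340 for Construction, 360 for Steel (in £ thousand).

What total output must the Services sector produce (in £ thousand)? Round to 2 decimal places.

x_2 = 2911.35

I − A =
  [   0.55    -0.10    -0.10    -0.30]
  [  -0.20     0.55    -0.20    -0.05]
  [  -0.25     0.00     0.80    -0.30]
  [   0.00    -0.35    -0.30     1.00]
Compute the cofactors C_ij = (−1)^(i+j)·(3×3 minor ij) of I−A; the adjugate is their transpose:
adj(I−A) = Cᵀ =
  [ 0.355500   0.165500   0.145250   0.158500]
  [ 0.195750   0.343000   0.156250   0.122750]
  [ 0.154125   0.109000   0.251875   0.127250]
  [ 0.114750   0.152750   0.130250   0.207250]
det(I−A) = Σ_j (I−A)_1j·C_1j = (0.55)(0.355500) + (-0.10)(0.195750) + (-0.10)(0.154125) + (-0.30)(0.114750) = 0.1261125
(I − A)⁻¹ = adj(I−A) / det(I−A) ≈
  [   2.8189     1.3123     1.1517     1.2568]
  [   1.5522     2.7198     1.2390     0.9733]
  [   1.2221     0.8643     1.9972     1.0090]
  [   0.9099     1.2112     1.0328     1.6434]
x = (I − A)⁻¹ d = adj(I−A)·d / det(I−A), with det(I−A) = 0.1261125:
  x_1 = (0.355500·590 + 0.165500·450 + 0.145250·340 + 0.158500·360) / 0.1261125 = 390.665 / 0.1261125 ≈ 3097.75
  x_2 = (0.195750·590 + 0.343000·450 + 0.156250·340 + 0.122750·360) / 0.1261125 = 367.1575 / 0.1261125 ≈ 2911.35
  x_3 = (0.154125·590 + 0.109000·450 + 0.251875·340 + 0.127250·360) / 0.1261125 = 271.43125 / 0.1261125 ≈ 2152.29
  x_4 = (0.114750·590 + 0.152750·450 + 0.130250·340 + 0.207250·360) / 0.1261125 = 255.335 / 0.1261125 ≈ 2024.66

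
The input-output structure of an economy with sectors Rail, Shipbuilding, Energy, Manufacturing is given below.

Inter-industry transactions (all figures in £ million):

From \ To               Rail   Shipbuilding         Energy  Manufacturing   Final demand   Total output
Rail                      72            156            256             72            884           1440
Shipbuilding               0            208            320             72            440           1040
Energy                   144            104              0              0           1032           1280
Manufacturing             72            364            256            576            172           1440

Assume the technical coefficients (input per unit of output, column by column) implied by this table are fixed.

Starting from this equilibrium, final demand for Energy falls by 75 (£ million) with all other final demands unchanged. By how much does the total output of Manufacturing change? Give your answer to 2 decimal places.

Δx_4 = -44.93

Technical coefficients a_ij = z_ij / X_j:
  a_11 = 72/1440 = 0.05, a_21 = 0/1440 = 0.00, a_31 = 144/1440 = 0.10, a_41 = 72/1440 = 0.05
  a_12 = 156/1040 = 0.15, a_22 = 208/1040 = 0.20, a_32 = 104/1040 = 0.10, a_42 = 364/1040 = 0.35
  a_13 = 256/1280 = 0.20, a_23 = 320/1280 = 0.25, a_33 = 0/1280 = 0.00, a_43 = 256/1280 = 0.20
  a_14 = 72/1440 = 0.05, a_24 = 72/1440 = 0.05, a_34 = 0/1440 = 0.00, a_44 = 576/1440 = 0.40
I − A =
  [   0.95    -0.15    -0.20    -0.05]
  [   0.00     0.80    -0.25    -0.05]
  [  -0.10    -0.10     1.00     0.00]
  [  -0.05    -0.35    -0.20     0.60]
Compute the cofactors C_ij = (−1)^(i+j)·(3×3 minor ij) of I−A; the adjugate is their transpose:
adj(I−A) = Cᵀ =
  [ 0.446500   0.120500   0.128875   0.047250]
  [ 0.018500   0.554500   0.151875   0.047750]
  [ 0.046500   0.067500   0.437000   0.009500]
  [ 0.063500   0.356000   0.245000   0.716500]
det(I−A) = Σ_j (I−A)_1j·C_1j = (0.95)(0.446500) + (-0.15)(0.018500) + (-0.20)(0.046500) + (-0.05)(0.063500) = 0.408925
(I − A)⁻¹ = adj(I−A) / det(I−A) ≈
  [   1.0919     0.2947     0.3152     0.1155]
  [   0.0452     1.3560     0.3714     0.1168]
  [   0.1137     0.1651     1.0687     0.0232]
  [   0.1553     0.8706     0.5991     1.7522]
Δx = (I − A)⁻¹ Δd with Δd having -75 in the Energy component and 0 elsewhere.
So Δx_4 = L_43 · (-75), where L_43 = adj(I−A)_43 / det(I−A) = 0.245000 / 0.408925.
Δx_4 = 0.245000 × (-75) / 0.408925 = -18.375 / 0.408925 ≈ -44.93.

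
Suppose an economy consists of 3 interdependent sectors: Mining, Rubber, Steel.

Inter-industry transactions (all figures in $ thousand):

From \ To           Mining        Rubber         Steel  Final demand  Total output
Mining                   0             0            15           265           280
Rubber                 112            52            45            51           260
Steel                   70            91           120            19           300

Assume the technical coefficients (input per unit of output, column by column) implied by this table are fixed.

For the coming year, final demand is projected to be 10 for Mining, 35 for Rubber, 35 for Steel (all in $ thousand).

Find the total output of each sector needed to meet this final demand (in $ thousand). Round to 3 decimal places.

x_M = 15.317, x_R = 71.346, x_S = 106.334

Technical coefficients a_ij = z_ij / X_j:
  a_MM = 0/280 = 0.00, a_RM = 112/280 = 0.40, a_SM = 70/280 = 0.25
  a_MR = 0/260 = 0.00, a_RR = 52/260 = 0.20, a_SR = 91/260 = 0.35
  a_MS = 15/300 = 0.05, a_RS = 45/300 = 0.15, a_SS = 120/300 = 0.40
I − A =
  [   1.00     0.00    -0.05]
  [  -0.40     0.80    -0.15]
  [  -0.25    -0.35     0.60]
Cofactors of I−A, C_ij = (−1)^(i+j)·(minor ij) (rows/columns in the sector order above):
  C_11 = (0.80)(0.60) − (-0.15)(-0.35) = 0.4275
  C_12 = −[(-0.40)(0.60) − (-0.15)(-0.25)] = 0.2775
  C_13 = (-0.40)(-0.35) − (0.80)(-0.25) = 0.3400
  C_21 = −[(0.00)(0.60) − (-0.05)(-0.35)] = 0.0175
  C_22 = (1.00)(0.60) − (-0.05)(-0.25) = 0.5875
  C_23 = −[(1.00)(-0.35) − (0.00)(-0.25)] = 0.3500
  C_31 = (0.00)(-0.15) − (-0.05)(0.80) = 0.0400
  C_32 = −[(1.00)(-0.15) − (-0.05)(-0.40)] = 0.1700
  C_33 = (1.00)(0.80) − (0.00)(-0.40) = 0.8000
det(I−A) = Σ_j (I−A)_1j·C_1j = (1.00)(0.4275) + (0.00)(0.2775) + (-0.05)(0.3400) = 0.4105
adj(I−A) = Cᵀ =
  [ 0.4275   0.0175   0.0400]
  [ 0.2775   0.5875   0.1700]
  [ 0.3400   0.3500   0.8000]
(I − A)⁻¹ = adj(I−A) / det(I−A) ≈
  [   1.0414     0.0426     0.0974]
  [   0.6760     1.4312     0.4141]
  [   0.8283     0.8526     1.9488]
x = (I − A)⁻¹ d = adj(I−A)·d / det(I−A), with det(I−A) = 0.4105:
  x_M = (0.4275·10 + 0.0175·35 + 0.0400·35) / 0.4105 = 6.2875 / 0.4105 ≈ 15.317
  x_R = (0.2775·10 + 0.5875·35 + 0.1700·35) / 0.4105 = 29.2875 / 0.4105 ≈ 71.346
  x_S = (0.3400·10 + 0.3500·35 + 0.8000·35) / 0.4105 = 43.65 / 0.4105 ≈ 106.334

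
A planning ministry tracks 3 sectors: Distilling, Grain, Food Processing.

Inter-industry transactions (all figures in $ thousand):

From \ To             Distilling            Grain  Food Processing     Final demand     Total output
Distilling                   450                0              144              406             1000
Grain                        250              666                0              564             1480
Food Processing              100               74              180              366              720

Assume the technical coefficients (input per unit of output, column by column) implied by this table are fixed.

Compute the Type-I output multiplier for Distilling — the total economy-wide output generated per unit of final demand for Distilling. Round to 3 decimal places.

Technical coefficients a_ij = z_ij / X_j:
  a_11 = 450/1000 = 0.45, a_21 = 250/1000 = 0.25, a_31 = 100/1000 = 0.10
  a_12 = 0/1480 = 0.00, a_22 = 666/1480 = 0.45, a_32 = 74/1480 = 0.05
  a_13 = 144/720 = 0.20, a_23 = 0/720 = 0.00, a_33 = 180/720 = 0.25
I − A =
  [   0.55     0.00    -0.20]
  [  -0.25     0.55     0.00]
  [  -0.10    -0.05     0.75]
Cofactors of I−A, C_ij = (−1)^(i+j)·(minor ij) (rows/columns in the sector order above):
  C_11 = (0.55)(0.75) − (0.00)(-0.05) = 0.4125
  C_12 = −[(-0.25)(0.75) − (0.00)(-0.10)] = 0.1875
  C_13 = (-0.25)(-0.05) − (0.55)(-0.10) = 0.0675
  C_21 = −[(0.00)(0.75) − (-0.20)(-0.05)] = 0.0100
  C_22 = (0.55)(0.75) − (-0.20)(-0.10) = 0.3925
  C_23 = −[(0.55)(-0.05) − (0.00)(-0.10)] = 0.0275
  C_31 = (0.00)(0.00) − (-0.20)(0.55) = 0.1100
  C_32 = −[(0.55)(0.00) − (-0.20)(-0.25)] = 0.0500
  C_33 = (0.55)(0.55) − (0.00)(-0.25) = 0.3025
det(I−A) = Σ_j (I−A)_1j·C_1j = (0.55)(0.4125) + (0.00)(0.1875) + (-0.20)(0.0675) = 0.213375
adj(I−A) = Cᵀ =
  [ 0.4125   0.0100   0.1100]
  [ 0.1875   0.3925   0.0500]
  [ 0.0675   0.0275   0.3025]
(I − A)⁻¹ = adj(I−A) / det(I−A) ≈
  [   1.9332     0.0469     0.5155]
  [   0.8787     1.8395     0.2343]
  [   0.3163     0.1289     1.4177]
The output multiplier for sector j is the column-j sum of the Leontief inverse (I − A)⁻¹ = adj(I−A) / det(I−A).
Column 1 of adj(I−A): (0.4125, 0.1875, 0.0675); det(I−A) = 0.213375.
m_1 = (0.4125 + 0.1875 + 0.0675) / 0.213375 = 0.6675 / 0.213375 ≈ 3.128.

m_1 = 3.128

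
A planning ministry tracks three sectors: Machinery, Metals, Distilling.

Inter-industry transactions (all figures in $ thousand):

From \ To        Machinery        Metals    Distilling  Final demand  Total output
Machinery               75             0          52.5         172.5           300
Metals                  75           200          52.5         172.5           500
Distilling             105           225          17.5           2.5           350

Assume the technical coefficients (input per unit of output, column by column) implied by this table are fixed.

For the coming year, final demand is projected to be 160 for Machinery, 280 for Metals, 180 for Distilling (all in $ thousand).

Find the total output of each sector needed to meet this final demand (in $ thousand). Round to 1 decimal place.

x_1 = 351.6, x_2 = 786.0, x_3 = 691.3

Technical coefficients a_ij = z_ij / X_j:
  a_11 = 75/300 = 0.25, a_21 = 75/300 = 0.25, a_31 = 105/300 = 0.35
  a_12 = 0/500 = 0.00, a_22 = 200/500 = 0.40, a_32 = 225/500 = 0.45
  a_13 = 52.5/350 = 0.15, a_23 = 52.5/350 = 0.15, a_33 = 17.5/350 = 0.05
I − A =
  [   0.75     0.00    -0.15]
  [  -0.25     0.60    -0.15]
  [  -0.35    -0.45     0.95]
Cofactors of I−A, C_ij = (−1)^(i+j)·(minor ij) (rows/columns in the sector order above):
  C_11 = (0.60)(0.95) − (-0.15)(-0.45) = 0.5025
  C_12 = −[(-0.25)(0.95) − (-0.15)(-0.35)] = 0.2900
  C_13 = (-0.25)(-0.45) − (0.60)(-0.35) = 0.3225
  C_21 = −[(0.00)(0.95) − (-0.15)(-0.45)] = 0.0675
  C_22 = (0.75)(0.95) − (-0.15)(-0.35) = 0.6600
  C_23 = −[(0.75)(-0.45) − (0.00)(-0.35)] = 0.3375
  C_31 = (0.00)(-0.15) − (-0.15)(0.60) = 0.0900
  C_32 = −[(0.75)(-0.15) − (-0.15)(-0.25)] = 0.1500
  C_33 = (0.75)(0.60) − (0.00)(-0.25) = 0.4500
det(I−A) = Σ_j (I−A)_1j·C_1j = (0.75)(0.5025) + (0.00)(0.2900) + (-0.15)(0.3225) = 0.3285
adj(I−A) = Cᵀ =
  [ 0.5025   0.0675   0.0900]
  [ 0.2900   0.6600   0.1500]
  [ 0.3225   0.3375   0.4500]
(I − A)⁻¹ = adj(I−A) / det(I−A) ≈
  [   1.5297     0.2055     0.2740]
  [   0.8828     2.0091     0.4566]
  [   0.9817     1.0274     1.3699]
x = (I − A)⁻¹ d = adj(I−A)·d / det(I−A), with det(I−A) = 0.3285:
  x_1 = (0.5025·160 + 0.0675·280 + 0.0900·180) / 0.3285 = 115.50 / 0.3285 ≈ 351.6
  x_2 = (0.2900·160 + 0.6600·280 + 0.1500·180) / 0.3285 = 258.20 / 0.3285 ≈ 786.0
  x_3 = (0.3225·160 + 0.3375·280 + 0.4500·180) / 0.3285 = 227.10 / 0.3285 ≈ 691.3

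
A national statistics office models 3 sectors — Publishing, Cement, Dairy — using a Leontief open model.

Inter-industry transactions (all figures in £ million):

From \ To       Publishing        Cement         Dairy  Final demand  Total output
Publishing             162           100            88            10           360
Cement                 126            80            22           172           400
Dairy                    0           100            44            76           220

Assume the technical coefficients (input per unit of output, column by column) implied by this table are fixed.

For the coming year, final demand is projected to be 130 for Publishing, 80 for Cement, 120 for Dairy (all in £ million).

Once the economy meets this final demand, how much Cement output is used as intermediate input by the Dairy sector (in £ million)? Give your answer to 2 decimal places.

z_23 = 27.73

Technical coefficients a_ij = z_ij / X_j:
  a_11 = 162/360 = 0.45, a_21 = 126/360 = 0.35, a_31 = 0/360 = 0.00
  a_12 = 100/400 = 0.25, a_22 = 80/400 = 0.20, a_32 = 100/400 = 0.25
  a_13 = 88/220 = 0.40, a_23 = 22/220 = 0.10, a_33 = 44/220 = 0.20
I − A =
  [   0.55    -0.25    -0.40]
  [  -0.35     0.80    -0.10]
  [   0.00    -0.25     0.80]
Cofactors of I−A, C_ij = (−1)^(i+j)·(minor ij) (rows/columns in the sector order above):
  C_11 = (0.80)(0.80) − (-0.10)(-0.25) = 0.6150
  C_12 = −[(-0.35)(0.80) − (-0.10)(0.00)] = 0.2800
  C_13 = (-0.35)(-0.25) − (0.80)(0.00) = 0.0875
  C_21 = −[(-0.25)(0.80) − (-0.40)(-0.25)] = 0.3000
  C_22 = (0.55)(0.80) − (-0.40)(0.00) = 0.4400
  C_23 = −[(0.55)(-0.25) − (-0.25)(0.00)] = 0.1375
  C_31 = (-0.25)(-0.10) − (-0.40)(0.80) = 0.3450
  C_32 = −[(0.55)(-0.10) − (-0.40)(-0.35)] = 0.1950
  C_33 = (0.55)(0.80) − (-0.25)(-0.35) = 0.3525
det(I−A) = Σ_j (I−A)_1j·C_1j = (0.55)(0.6150) + (-0.25)(0.2800) + (-0.40)(0.0875) = 0.23325
adj(I−A) = Cᵀ =
  [ 0.6150   0.3000   0.3450]
  [ 0.2800   0.4400   0.1950]
  [ 0.0875   0.1375   0.3525]
(I − A)⁻¹ = adj(I−A) / det(I−A) ≈
  [   2.6367     1.2862     1.4791]
  [   1.2004     1.8864     0.8360]
  [   0.3751     0.5895     1.5113]
First solve x = (I − A)⁻¹ d = adj(I−A)·d / det(I−A); in particular x_3 = (0.0875·130 + 0.1375·80 + 0.3525·120) / 0.23325 = 64.675 / 0.23325 ≈ 277.2776.
Intermediate flow from 2 to 3: z_23 = a_23 · x_3 = 0.10 × 64.675 / 0.23325 = 6.4675 / 0.23325 ≈ 27.73.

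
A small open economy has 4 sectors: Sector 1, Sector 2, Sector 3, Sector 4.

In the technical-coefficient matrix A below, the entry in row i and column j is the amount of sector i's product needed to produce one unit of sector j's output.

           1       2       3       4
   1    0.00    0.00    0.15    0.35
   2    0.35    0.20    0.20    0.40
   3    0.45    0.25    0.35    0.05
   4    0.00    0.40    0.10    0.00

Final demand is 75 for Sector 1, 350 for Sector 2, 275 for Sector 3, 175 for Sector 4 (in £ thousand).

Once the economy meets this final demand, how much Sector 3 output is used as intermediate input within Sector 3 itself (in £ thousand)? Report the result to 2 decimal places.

I − A =
  [   1.00     0.00    -0.15    -0.35]
  [  -0.35     0.80    -0.20    -0.40]
  [  -0.45    -0.25     0.65    -0.05]
  [   0.00    -0.40    -0.10     1.00]
Compute the cofactors C_ij = (−1)^(i+j)·(3×3 minor ij) of I−A; the adjugate is their transpose:
adj(I−A) = Cᵀ =
  [ 0.348000   0.140250   0.152000   0.185500]
  [ 0.333750   0.561750   0.304750   0.356750]
  [ 0.382500   0.333000   0.591000   0.296625]
  [ 0.171750   0.258000   0.181000   0.402875]
det(I−A) = Σ_j (I−A)_1j·C_1j = (1.00)(0.348000) + (0.00)(0.333750) + (-0.15)(0.382500) + (-0.35)(0.171750) = 0.2305125
(I − A)⁻¹ = adj(I−A) / det(I−A) ≈
  [   1.5097     0.6084     0.6594     0.8047]
  [   1.4479     2.4370     1.3221     1.5476]
  [   1.6593     1.4446     2.5639     1.2868]
  [   0.7451     1.1192     0.7852     1.7477]
First solve x = (I − A)⁻¹ d = adj(I−A)·d / det(I−A); in particular x_3 = (0.382500·75 + 0.333000·350 + 0.591000·275 + 0.296625·175) / 0.2305125 = 359.671875 / 0.2305125 ≈ 1560.3140.
Intermediate flow from 3 to 3: z_33 = a_33 · x_3 = 0.35 × 359.671875 / 0.2305125 = 125.88515625 / 0.2305125 ≈ 546.11.

z_33 = 546.11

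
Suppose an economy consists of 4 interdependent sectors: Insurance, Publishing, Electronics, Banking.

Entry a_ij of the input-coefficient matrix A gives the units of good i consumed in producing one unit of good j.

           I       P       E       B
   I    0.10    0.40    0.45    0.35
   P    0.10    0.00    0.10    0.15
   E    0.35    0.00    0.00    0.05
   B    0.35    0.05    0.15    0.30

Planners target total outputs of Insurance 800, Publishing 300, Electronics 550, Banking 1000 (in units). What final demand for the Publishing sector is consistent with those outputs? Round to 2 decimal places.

d_P = 15.00

I − A =
  [   0.90    -0.40    -0.45    -0.35]
  [  -0.10     1.00    -0.10    -0.15]
  [  -0.35     0.00     1.00    -0.05]
  [  -0.35    -0.05    -0.15     0.70]
d = (I − A) x:
  d_I = (+0.90)·800 + (-0.40)·300 + (-0.45)·550 + (-0.35)·1000 = 2.50
  d_P = (-0.10)·800 + (+1.00)·300 + (-0.10)·550 + (-0.15)·1000 = 15.00
  d_E = (-0.35)·800 + (+0.00)·300 + (+1.00)·550 + (-0.05)·1000 = 220.00
  d_B = (-0.35)·800 + (-0.05)·300 + (-0.15)·550 + (+0.70)·1000 = 322.50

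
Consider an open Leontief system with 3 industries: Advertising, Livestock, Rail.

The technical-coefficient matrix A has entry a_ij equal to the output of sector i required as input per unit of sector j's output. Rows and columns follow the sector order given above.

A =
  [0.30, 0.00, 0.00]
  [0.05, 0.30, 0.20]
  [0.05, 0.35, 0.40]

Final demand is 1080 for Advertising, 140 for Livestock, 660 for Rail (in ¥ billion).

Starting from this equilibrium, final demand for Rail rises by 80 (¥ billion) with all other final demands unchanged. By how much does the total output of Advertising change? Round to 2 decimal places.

I − A =
  [   0.70     0.00     0.00]
  [  -0.05     0.70    -0.20]
  [  -0.05    -0.35     0.60]
Cofactors of I−A, C_ij = (−1)^(i+j)·(minor ij) (rows/columns in the sector order above):
  C_11 = (0.70)(0.60) − (-0.20)(-0.35) = 0.3500
  C_12 = −[(-0.05)(0.60) − (-0.20)(-0.05)] = 0.0400
  C_13 = (-0.05)(-0.35) − (0.70)(-0.05) = 0.0525
  C_21 = −[(0.00)(0.60) − (0.00)(-0.35)] = 0.0000
  C_22 = (0.70)(0.60) − (0.00)(-0.05) = 0.4200
  C_23 = −[(0.70)(-0.35) − (0.00)(-0.05)] = 0.2450
  C_31 = (0.00)(-0.20) − (0.00)(0.70) = 0.0000
  C_32 = −[(0.70)(-0.20) − (0.00)(-0.05)] = 0.1400
  C_33 = (0.70)(0.70) − (0.00)(-0.05) = 0.4900
det(I−A) = Σ_j (I−A)_1j·C_1j = (0.70)(0.3500) + (0.00)(0.0400) + (0.00)(0.0525) = 0.2450
adj(I−A) = Cᵀ =
  [ 0.3500   0.0000   0.0000]
  [ 0.0400   0.4200   0.1400]
  [ 0.0525   0.2450   0.4900]
(I − A)⁻¹ = adj(I−A) / det(I−A) ≈
  [   1.4286     0.0000     0.0000]
  [   0.1633     1.7143     0.5714]
  [   0.2143     1.0000     2.0000]
Δx = (I − A)⁻¹ Δd with Δd having +80 in the Rail component and 0 elsewhere.
So Δx_A = L_AR · (+80), where L_AR = adj(I−A)_AR / det(I−A) = 0.0000 / 0.2450.
Δx_A = 0.0000 × (+80) / 0.2450 = 0.00 / 0.2450 = 0.00.

Δx_A = 0.00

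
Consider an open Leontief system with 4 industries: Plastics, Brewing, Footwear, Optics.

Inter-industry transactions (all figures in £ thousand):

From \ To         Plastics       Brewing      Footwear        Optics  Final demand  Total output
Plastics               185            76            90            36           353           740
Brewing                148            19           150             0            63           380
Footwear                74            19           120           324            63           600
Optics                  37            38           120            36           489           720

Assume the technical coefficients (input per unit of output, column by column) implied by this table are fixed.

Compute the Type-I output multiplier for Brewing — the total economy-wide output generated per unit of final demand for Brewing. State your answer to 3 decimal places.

Technical coefficients a_ij = z_ij / X_j:
  a_PP = 185/740 = 0.25, a_BP = 148/740 = 0.20, a_FP = 74/740 = 0.10, a_OP = 37/740 = 0.05
  a_PB = 76/380 = 0.20, a_BB = 19/380 = 0.05, a_FB = 19/380 = 0.05, a_OB = 38/380 = 0.10
  a_PF = 90/600 = 0.15, a_BF = 150/600 = 0.25, a_FF = 120/600 = 0.20, a_OF = 120/600 = 0.20
  a_PO = 36/720 = 0.05, a_BO = 0/720 = 0.00, a_FO = 324/720 = 0.45, a_OO = 36/720 = 0.05
I − A =
  [   0.75    -0.20    -0.15    -0.05]
  [  -0.20     0.95    -0.25     0.00]
  [  -0.10    -0.05     0.80    -0.45]
  [  -0.05    -0.10    -0.20     0.95]
Compute the cofactors C_ij = (−1)^(i+j)·(3×3 minor ij) of I−A; the adjugate is their transpose:
adj(I−A) = Cᵀ =
  [ 0.613375   0.152375   0.193625   0.124000]
  [ 0.163375   0.481875   0.208000   0.107125]
  [ 0.130125   0.093250   0.635500   0.307875]
  [ 0.076875   0.078375   0.165875   0.507875]
det(I−A) = Σ_j (I−A)_1j·C_1j = (0.75)(0.613375) + (-0.20)(0.163375) + (-0.15)(0.130125) + (-0.05)(0.076875) = 0.40399375
(I − A)⁻¹ = adj(I−A) / det(I−A) ≈
  [   1.5183     0.3772     0.4793     0.3069]
  [   0.4044     1.1928     0.5149     0.2652]
  [   0.3221     0.2308     1.5730     0.7621]
  [   0.1903     0.1940     0.4106     1.2571]
The output multiplier for sector j is the column-j sum of the Leontief inverse (I − A)⁻¹ = adj(I−A) / det(I−A).
Column B of adj(I−A): (0.152375, 0.481875, 0.093250, 0.078375); det(I−A) = 0.40399375.
m_B = (0.152375 + 0.481875 + 0.093250 + 0.078375) / 0.40399375 = 0.805875 / 0.40399375 ≈ 1.995.

m_B = 1.995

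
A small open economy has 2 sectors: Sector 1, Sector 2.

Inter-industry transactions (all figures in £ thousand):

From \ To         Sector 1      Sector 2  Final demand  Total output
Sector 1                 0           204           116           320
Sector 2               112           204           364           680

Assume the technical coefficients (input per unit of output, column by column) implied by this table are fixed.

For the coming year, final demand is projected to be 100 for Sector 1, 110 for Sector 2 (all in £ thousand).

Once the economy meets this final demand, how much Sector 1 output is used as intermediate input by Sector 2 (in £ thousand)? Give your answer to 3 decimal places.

z_12 = 73.109

Technical coefficients a_ij = z_ij / X_j:
  a_11 = 0/320 = 0.00, a_21 = 112/320 = 0.35
  a_12 = 204/680 = 0.30, a_22 = 204/680 = 0.30
I − A =
  [   1.00    -0.30]
  [  -0.35     0.70]
det(I−A) = (1.00)(0.70) − (-0.30)(-0.35) = 0.5950
adj(I−A) = [[0.70, 0.30], [0.35, 1.00]]
(I − A)⁻¹ = adj(I−A) / det(I−A) ≈
  [   1.1765     0.5042]
  [   0.5882     1.6807]
First solve x = (I − A)⁻¹ d = adj(I−A)·d / det(I−A); in particular x_2 = (0.35·100 + 1.00·110) / 0.5950 = 145.00 / 0.5950 ≈ 243.69748.
Intermediate flow from 1 to 2: z_12 = a_12 · x_2 = 0.30 × 145.00 / 0.5950 = 43.50 / 0.5950 ≈ 73.109.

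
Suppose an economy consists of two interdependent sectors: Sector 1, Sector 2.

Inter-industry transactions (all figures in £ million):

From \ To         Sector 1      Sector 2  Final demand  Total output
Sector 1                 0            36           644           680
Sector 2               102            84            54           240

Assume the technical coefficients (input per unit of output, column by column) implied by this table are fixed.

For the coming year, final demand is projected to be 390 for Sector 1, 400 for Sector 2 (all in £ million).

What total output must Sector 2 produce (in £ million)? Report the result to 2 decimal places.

Technical coefficients a_ij = z_ij / X_j:
  a_11 = 0/680 = 0.00, a_21 = 102/680 = 0.15
  a_12 = 36/240 = 0.15, a_22 = 84/240 = 0.35
I − A =
  [   1.00    -0.15]
  [  -0.15     0.65]
det(I−A) = (1.00)(0.65) − (-0.15)(-0.15) = 0.6275
adj(I−A) = [[0.65, 0.15], [0.15, 1.00]]
(I − A)⁻¹ = adj(I−A) / det(I−A) ≈
  [   1.0359     0.2390]
  [   0.2390     1.5936]
x = (I − A)⁻¹ d = adj(I−A)·d / det(I−A), with det(I−A) = 0.6275:
  x_1 = (0.65·390 + 0.15·400) / 0.6275 = 313.50 / 0.6275 ≈ 499.60
  x_2 = (0.15·390 + 1.00·400) / 0.6275 = 458.50 / 0.6275 ≈ 730.68

x_2 = 730.68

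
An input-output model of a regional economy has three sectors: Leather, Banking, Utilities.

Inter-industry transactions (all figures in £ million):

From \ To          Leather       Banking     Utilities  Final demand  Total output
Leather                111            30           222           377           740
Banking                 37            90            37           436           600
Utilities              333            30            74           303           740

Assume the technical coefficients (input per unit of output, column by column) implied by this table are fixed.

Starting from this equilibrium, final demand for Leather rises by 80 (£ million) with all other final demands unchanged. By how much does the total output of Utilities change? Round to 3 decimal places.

Δx_U = 58.196

Technical coefficients a_ij = z_ij / X_j:
  a_LL = 111/740 = 0.15, a_BL = 37/740 = 0.05, a_UL = 333/740 = 0.45
  a_LB = 30/600 = 0.05, a_BB = 90/600 = 0.15, a_UB = 30/600 = 0.05
  a_LU = 222/740 = 0.30, a_BU = 37/740 = 0.05, a_UU = 74/740 = 0.10
I − A =
  [   0.85    -0.05    -0.30]
  [  -0.05     0.85    -0.05]
  [  -0.45    -0.05     0.90]
Cofactors of I−A, C_ij = (−1)^(i+j)·(minor ij) (rows/columns in the sector order above):
  C_11 = (0.85)(0.90) − (-0.05)(-0.05) = 0.7625
  C_12 = −[(-0.05)(0.90) − (-0.05)(-0.45)] = 0.0675
  C_13 = (-0.05)(-0.05) − (0.85)(-0.45) = 0.3850
  C_21 = −[(-0.05)(0.90) − (-0.30)(-0.05)] = 0.0600
  C_22 = (0.85)(0.90) − (-0.30)(-0.45) = 0.6300
  C_23 = −[(0.85)(-0.05) − (-0.05)(-0.45)] = 0.0650
  C_31 = (-0.05)(-0.05) − (-0.30)(0.85) = 0.2575
  C_32 = −[(0.85)(-0.05) − (-0.30)(-0.05)] = 0.0575
  C_33 = (0.85)(0.85) − (-0.05)(-0.05) = 0.7200
det(I−A) = Σ_j (I−A)_1j·C_1j = (0.85)(0.7625) + (-0.05)(0.0675) + (-0.30)(0.3850) = 0.52925
adj(I−A) = Cᵀ =
  [ 0.7625   0.0600   0.2575]
  [ 0.0675   0.6300   0.0575]
  [ 0.3850   0.0650   0.7200]
(I − A)⁻¹ = adj(I−A) / det(I−A) ≈
  [   1.4407     0.1134     0.4865]
  [   0.1275     1.1904     0.1086]
  [   0.7274     0.1228     1.3604]
Δx = (I − A)⁻¹ Δd with Δd having +80 in the Leather component and 0 elsewhere.
So Δx_U = L_UL · (+80), where L_UL = adj(I−A)_UL / det(I−A) = 0.3850 / 0.52925.
Δx_U = 0.3850 × (+80) / 0.52925 = 30.80 / 0.52925 ≈ 58.196.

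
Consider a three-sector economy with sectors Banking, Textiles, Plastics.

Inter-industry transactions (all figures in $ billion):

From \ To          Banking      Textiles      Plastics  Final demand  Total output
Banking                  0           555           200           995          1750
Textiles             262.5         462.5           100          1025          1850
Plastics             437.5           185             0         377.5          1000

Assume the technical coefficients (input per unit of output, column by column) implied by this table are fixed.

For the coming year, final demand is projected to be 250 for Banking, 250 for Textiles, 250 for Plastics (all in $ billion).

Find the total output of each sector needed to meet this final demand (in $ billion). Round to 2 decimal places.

Technical coefficients a_ij = z_ij / X_j:
  a_11 = 0/1750 = 0.00, a_21 = 262.5/1750 = 0.15, a_31 = 437.5/1750 = 0.25
  a_12 = 555/1850 = 0.30, a_22 = 462.5/1850 = 0.25, a_32 = 185/1850 = 0.10
  a_13 = 200/1000 = 0.20, a_23 = 100/1000 = 0.10, a_33 = 0/1000 = 0.00
I − A =
  [   1.00    -0.30    -0.20]
  [  -0.15     0.75    -0.10]
  [  -0.25    -0.10     1.00]
Cofactors of I−A, C_ij = (−1)^(i+j)·(minor ij) (rows/columns in the sector order above):
  C_11 = (0.75)(1.00) − (-0.10)(-0.10) = 0.7400
  C_12 = −[(-0.15)(1.00) − (-0.10)(-0.25)] = 0.1750
  C_13 = (-0.15)(-0.10) − (0.75)(-0.25) = 0.2025
  C_21 = −[(-0.30)(1.00) − (-0.20)(-0.10)] = 0.3200
  C_22 = (1.00)(1.00) − (-0.20)(-0.25) = 0.9500
  C_23 = −[(1.00)(-0.10) − (-0.30)(-0.25)] = 0.1750
  C_31 = (-0.30)(-0.10) − (-0.20)(0.75) = 0.1800
  C_32 = −[(1.00)(-0.10) − (-0.20)(-0.15)] = 0.1300
  C_33 = (1.00)(0.75) − (-0.30)(-0.15) = 0.7050
det(I−A) = Σ_j (I−A)_1j·C_1j = (1.00)(0.7400) + (-0.30)(0.1750) + (-0.20)(0.2025) = 0.6470
adj(I−A) = Cᵀ =
  [ 0.7400   0.3200   0.1800]
  [ 0.1750   0.9500   0.1300]
  [ 0.2025   0.1750   0.7050]
(I − A)⁻¹ = adj(I−A) / det(I−A) ≈
  [   1.1437     0.4946     0.2782]
  [   0.2705     1.4683     0.2009]
  [   0.3130     0.2705     1.0896]
x = (I − A)⁻¹ d = adj(I−A)·d / det(I−A), with det(I−A) = 0.6470:
  x_1 = (0.7400·250 + 0.3200·250 + 0.1800·250) / 0.6470 = 310.00 / 0.6470 ≈ 479.13
  x_2 = (0.1750·250 + 0.9500·250 + 0.1300·250) / 0.6470 = 313.75 / 0.6470 ≈ 484.93
  x_3 = (0.2025·250 + 0.1750·250 + 0.7050·250) / 0.6470 = 270.625 / 0.6470 ≈ 418.28

x_1 = 479.13, x_2 = 484.93, x_3 = 418.28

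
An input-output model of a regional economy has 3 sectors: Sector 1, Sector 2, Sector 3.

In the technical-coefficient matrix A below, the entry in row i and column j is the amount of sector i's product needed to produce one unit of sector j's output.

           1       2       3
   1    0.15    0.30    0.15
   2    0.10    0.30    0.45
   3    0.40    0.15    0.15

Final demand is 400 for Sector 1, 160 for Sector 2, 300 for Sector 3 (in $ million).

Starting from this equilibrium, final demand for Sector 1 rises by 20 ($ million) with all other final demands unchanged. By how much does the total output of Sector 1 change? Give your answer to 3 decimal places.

Δx_1 = 32.499

I − A =
  [   0.85    -0.30    -0.15]
  [  -0.10     0.70    -0.45]
  [  -0.40    -0.15     0.85]
Cofactors of I−A, C_ij = (−1)^(i+j)·(minor ij) (rows/columns in the sector order above):
  C_11 = (0.70)(0.85) − (-0.45)(-0.15) = 0.5275
  C_12 = −[(-0.10)(0.85) − (-0.45)(-0.40)] = 0.2650
  C_13 = (-0.10)(-0.15) − (0.70)(-0.40) = 0.2950
  C_21 = −[(-0.30)(0.85) − (-0.15)(-0.15)] = 0.2775
  C_22 = (0.85)(0.85) − (-0.15)(-0.40) = 0.6625
  C_23 = −[(0.85)(-0.15) − (-0.30)(-0.40)] = 0.2475
  C_31 = (-0.30)(-0.45) − (-0.15)(0.70) = 0.2400
  C_32 = −[(0.85)(-0.45) − (-0.15)(-0.10)] = 0.3975
  C_33 = (0.85)(0.70) − (-0.30)(-0.10) = 0.5650
det(I−A) = Σ_j (I−A)_1j·C_1j = (0.85)(0.5275) + (-0.30)(0.2650) + (-0.15)(0.2950) = 0.324625
adj(I−A) = Cᵀ =
  [ 0.5275   0.2775   0.2400]
  [ 0.2650   0.6625   0.3975]
  [ 0.2950   0.2475   0.5650]
(I − A)⁻¹ = adj(I−A) / det(I−A) ≈
  [   1.6250     0.8548     0.7393]
  [   0.8163     2.0408     1.2245]
  [   0.9087     0.7624     1.7405]
Δx = (I − A)⁻¹ Δd with Δd having +20 in the Sector 1 component and 0 elsewhere.
So Δx_1 = L_11 · (+20), where L_11 = adj(I−A)_11 / det(I−A) = 0.5275 / 0.324625.
Δx_1 = 0.5275 × (+20) / 0.324625 = 10.55 / 0.324625 ≈ 32.499.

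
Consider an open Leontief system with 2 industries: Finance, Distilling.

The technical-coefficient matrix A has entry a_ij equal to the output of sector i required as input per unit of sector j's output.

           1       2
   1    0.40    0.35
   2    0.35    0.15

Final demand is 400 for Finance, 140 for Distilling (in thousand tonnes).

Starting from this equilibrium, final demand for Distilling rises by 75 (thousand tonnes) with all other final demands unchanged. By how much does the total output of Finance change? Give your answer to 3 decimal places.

I − A =
  [   0.60    -0.35]
  [  -0.35     0.85]
det(I−A) = (0.60)(0.85) − (-0.35)(-0.35) = 0.3875
adj(I−A) = [[0.85, 0.35], [0.35, 0.60]]
(I − A)⁻¹ = adj(I−A) / det(I−A) ≈
  [   2.1935     0.9032]
  [   0.9032     1.5484]
Δx = (I − A)⁻¹ Δd with Δd having +75 in the Distilling component and 0 elsewhere.
So Δx_1 = L_12 · (+75), where L_12 = adj(I−A)_12 / det(I−A) = 0.35 / 0.3875.
Δx_1 = 0.35 × (+75) / 0.3875 = 26.25 / 0.3875 ≈ 67.742.

Δx_1 = 67.742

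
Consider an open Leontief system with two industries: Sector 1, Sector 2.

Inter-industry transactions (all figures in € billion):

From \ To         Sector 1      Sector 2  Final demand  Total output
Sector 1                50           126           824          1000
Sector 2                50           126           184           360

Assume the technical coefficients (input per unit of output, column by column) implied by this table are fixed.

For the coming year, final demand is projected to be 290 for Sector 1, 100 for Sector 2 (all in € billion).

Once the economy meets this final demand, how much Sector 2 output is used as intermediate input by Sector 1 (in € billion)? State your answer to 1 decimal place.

z_21 = 18.6

Technical coefficients a_ij = z_ij / X_j:
  a_11 = 50/1000 = 0.05, a_21 = 50/1000 = 0.05
  a_12 = 126/360 = 0.35, a_22 = 126/360 = 0.35
I − A =
  [   0.95    -0.35]
  [  -0.05     0.65]
det(I−A) = (0.95)(0.65) − (-0.35)(-0.05) = 0.6000
adj(I−A) = [[0.65, 0.35], [0.05, 0.95]]
(I − A)⁻¹ = adj(I−A) / det(I−A) ≈
  [   1.0833     0.5833]
  [   0.0833     1.5833]
First solve x = (I − A)⁻¹ d = adj(I−A)·d / det(I−A); in particular x_1 = (0.65·290 + 0.35·100) / 0.6000 = 223.50 / 0.6000 = 372.500.
Intermediate flow from 2 to 1: z_21 = a_21 · x_1 = 0.05 × 223.50 / 0.6000 = 11.175 / 0.6000 ≈ 18.6.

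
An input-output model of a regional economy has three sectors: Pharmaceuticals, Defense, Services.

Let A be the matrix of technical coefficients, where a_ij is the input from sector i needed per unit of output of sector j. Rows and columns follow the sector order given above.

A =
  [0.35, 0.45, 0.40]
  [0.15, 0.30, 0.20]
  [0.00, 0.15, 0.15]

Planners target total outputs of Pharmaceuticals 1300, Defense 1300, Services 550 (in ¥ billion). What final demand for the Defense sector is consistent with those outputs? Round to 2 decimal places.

d_D = 605.00

I − A =
  [   0.65    -0.45    -0.40]
  [  -0.15     0.70    -0.20]
  [   0.00    -0.15     0.85]
d = (I − A) x:
  d_P = (+0.65)·1300 + (-0.45)·1300 + (-0.40)·550 = 40.00
  d_D = (-0.15)·1300 + (+0.70)·1300 + (-0.20)·550 = 605.00
  d_S = (+0.00)·1300 + (-0.15)·1300 + (+0.85)·550 = 272.50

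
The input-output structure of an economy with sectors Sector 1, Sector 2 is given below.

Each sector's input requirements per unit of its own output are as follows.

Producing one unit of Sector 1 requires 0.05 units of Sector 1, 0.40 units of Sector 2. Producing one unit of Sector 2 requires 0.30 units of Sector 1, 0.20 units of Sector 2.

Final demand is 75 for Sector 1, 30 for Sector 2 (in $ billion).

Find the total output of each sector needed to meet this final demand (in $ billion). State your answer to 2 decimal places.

I − A =
  [   0.95    -0.30]
  [  -0.40     0.80]
det(I−A) = (0.95)(0.80) − (-0.30)(-0.40) = 0.6400
adj(I−A) = [[0.80, 0.30], [0.40, 0.95]]
(I − A)⁻¹ = adj(I−A) / det(I−A) ≈
  [   1.2500     0.4688]
  [   0.6250     1.4844]
x = (I − A)⁻¹ d = adj(I−A)·d / det(I−A), with det(I−A) = 0.6400:
  x_1 = (0.80·75 + 0.30·30) / 0.6400 = 69.00 / 0.6400 ≈ 107.81
  x_2 = (0.40·75 + 0.95·30) / 0.6400 = 58.50 / 0.6400 ≈ 91.41

x_1 = 107.81, x_2 = 91.41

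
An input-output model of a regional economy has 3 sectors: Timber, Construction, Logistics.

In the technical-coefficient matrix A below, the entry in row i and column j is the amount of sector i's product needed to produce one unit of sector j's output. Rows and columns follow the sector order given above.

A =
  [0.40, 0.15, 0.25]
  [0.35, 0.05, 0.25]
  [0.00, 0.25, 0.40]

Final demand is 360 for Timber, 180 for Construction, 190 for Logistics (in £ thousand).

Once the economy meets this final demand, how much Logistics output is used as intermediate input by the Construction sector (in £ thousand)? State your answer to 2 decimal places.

z_LC = 184.69

I − A =
  [   0.60    -0.15    -0.25]
  [  -0.35     0.95    -0.25]
  [   0.00    -0.25     0.60]
Cofactors of I−A, C_ij = (−1)^(i+j)·(minor ij) (rows/columns in the sector order above):
  C_11 = (0.95)(0.60) − (-0.25)(-0.25) = 0.5075
  C_12 = −[(-0.35)(0.60) − (-0.25)(0.00)] = 0.2100
  C_13 = (-0.35)(-0.25) − (0.95)(0.00) = 0.0875
  C_21 = −[(-0.15)(0.60) − (-0.25)(-0.25)] = 0.1525
  C_22 = (0.60)(0.60) − (-0.25)(0.00) = 0.3600
  C_23 = −[(0.60)(-0.25) − (-0.15)(0.00)] = 0.1500
  C_31 = (-0.15)(-0.25) − (-0.25)(0.95) = 0.2750
  C_32 = −[(0.60)(-0.25) − (-0.25)(-0.35)] = 0.2375
  C_33 = (0.60)(0.95) − (-0.15)(-0.35) = 0.5175
det(I−A) = Σ_j (I−A)_1j·C_1j = (0.60)(0.5075) + (-0.15)(0.2100) + (-0.25)(0.0875) = 0.251125
adj(I−A) = Cᵀ =
  [ 0.5075   0.1525   0.2750]
  [ 0.2100   0.3600   0.2375]
  [ 0.0875   0.1500   0.5175]
(I − A)⁻¹ = adj(I−A) / det(I−A) ≈
  [   2.0209     0.6073     1.0951]
  [   0.8362     1.4335     0.9457]
  [   0.3484     0.5973     2.0607]
First solve x = (I − A)⁻¹ d = adj(I−A)·d / det(I−A); in particular x_C = (0.2100·360 + 0.3600·180 + 0.2375·190) / 0.251125 = 185.525 / 0.251125 ≈ 738.7755.
Intermediate flow from L to C: z_LC = a_LC · x_C = 0.25 × 185.525 / 0.251125 = 46.38125 / 0.251125 ≈ 184.69.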